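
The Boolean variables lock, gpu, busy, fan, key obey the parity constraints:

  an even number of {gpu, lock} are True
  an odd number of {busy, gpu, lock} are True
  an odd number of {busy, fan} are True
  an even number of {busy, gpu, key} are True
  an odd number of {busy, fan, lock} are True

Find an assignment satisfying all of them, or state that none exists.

lock = False; gpu = False; busy = True; fan = False; key = True

{gpu, lock}: 0 true → even ✓
{busy, gpu, lock}: 1 true → odd ✓
{busy, fan}: 1 true → odd ✓
{busy, gpu, key}: 2 true → even ✓
{busy, fan, lock}: 1 true → odd ✓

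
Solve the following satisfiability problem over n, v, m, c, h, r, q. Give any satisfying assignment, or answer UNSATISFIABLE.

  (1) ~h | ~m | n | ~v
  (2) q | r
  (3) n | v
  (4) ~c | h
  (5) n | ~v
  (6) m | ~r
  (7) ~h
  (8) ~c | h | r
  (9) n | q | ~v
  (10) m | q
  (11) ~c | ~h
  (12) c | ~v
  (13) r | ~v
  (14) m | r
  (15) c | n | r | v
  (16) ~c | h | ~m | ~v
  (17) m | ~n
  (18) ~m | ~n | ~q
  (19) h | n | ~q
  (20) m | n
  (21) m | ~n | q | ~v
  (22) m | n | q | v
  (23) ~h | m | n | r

n = True, v = False, m = True, c = False, h = False, r = True, q = False

Unit clause (~h) forces h = False.
In (~c | h) only ~c is left, so c = False.
In (c | ~v) only ~v is left, so v = False.
In (n | v) only n is left, so n = True.
In (m | ~n) only m is left, so m = True.
In (~m | ~n | ~q) only ~q is left, so q = False.
In (q | r) only r is left, so r = True.
All clauses satisfied.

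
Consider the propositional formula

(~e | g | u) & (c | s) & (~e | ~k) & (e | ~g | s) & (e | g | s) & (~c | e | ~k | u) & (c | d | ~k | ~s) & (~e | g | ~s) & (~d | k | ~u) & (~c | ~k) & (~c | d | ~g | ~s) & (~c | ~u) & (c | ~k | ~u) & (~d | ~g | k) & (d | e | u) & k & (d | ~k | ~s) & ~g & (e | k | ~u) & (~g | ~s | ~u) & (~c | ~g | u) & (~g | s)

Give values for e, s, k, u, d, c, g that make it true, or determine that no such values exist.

e = False; s = True; k = True; u = False; d = True; c = False; g = False

Unit clause (k) forces k = True.
Unit clause (~g) forces g = False.
In (~e | ~k) only ~e is left, so e = False.
In (e | g | s) only s is left, so s = True.
In (~c | ~k) only ~c is left, so c = False.
In (c | ~k | ~u) only ~u is left, so u = False.
In (d | e | u) only d is left, so d = True.
All clauses satisfied.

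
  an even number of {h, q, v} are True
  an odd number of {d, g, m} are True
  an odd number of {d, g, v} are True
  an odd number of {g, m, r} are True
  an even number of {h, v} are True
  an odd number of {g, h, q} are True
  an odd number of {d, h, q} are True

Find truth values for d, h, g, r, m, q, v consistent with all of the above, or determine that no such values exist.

d: False; h: True; g: False; r: False; m: True; q: False; v: True

{h, q, v}: 2 true → even ✓
{d, g, m}: 1 true → odd ✓
{d, g, v}: 1 true → odd ✓
{g, m, r}: 1 true → odd ✓
{h, v}: 2 true → even ✓
{g, h, q}: 1 true → odd ✓
{d, h, q}: 1 true → odd ✓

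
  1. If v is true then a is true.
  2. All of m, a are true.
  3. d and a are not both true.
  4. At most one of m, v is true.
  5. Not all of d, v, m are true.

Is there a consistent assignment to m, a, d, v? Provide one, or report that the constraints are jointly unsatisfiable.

m = True; a = True; d = False; v = False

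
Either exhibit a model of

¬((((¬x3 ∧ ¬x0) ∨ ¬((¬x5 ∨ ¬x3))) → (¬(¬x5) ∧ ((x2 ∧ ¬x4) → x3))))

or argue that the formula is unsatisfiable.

x0 = False, x2 = True, x3 = False, x4 = False, x5 = True

  ¬((((¬x3 ∧ ¬x0) ∨ ¬((¬x5 ∨ ¬x3))) → (¬(¬x5) ∧ ((x2 ∧ ¬x4) → x3)))) = True
    ((¬x3 ∧ ¬x0) ∨ ¬((¬x5 ∨ ¬x3))) → (¬(¬x5) ∧ ((x2 ∧ ¬x4) → x3)) = False
      (¬x3 ∧ ¬x0) ∨ ¬((¬x5 ∨ ¬x3)) = True
        ¬x3 ∧ ¬x0 = True
          ¬x3 = True
          ¬x0 = True
        ¬((¬x5 ∨ ¬x3)) = False
          ¬x5 ∨ ¬x3 = True
            ¬x5 = False
            ¬x3 = True
      ¬(¬x5) ∧ ((x2 ∧ ¬x4) → x3) = False
        ¬(¬x5) = True
          ¬x5 = False
        (x2 ∧ ¬x4) → x3 = False
          x2 ∧ ¬x4 = True
            ¬x4 = True
The formula evaluates to True.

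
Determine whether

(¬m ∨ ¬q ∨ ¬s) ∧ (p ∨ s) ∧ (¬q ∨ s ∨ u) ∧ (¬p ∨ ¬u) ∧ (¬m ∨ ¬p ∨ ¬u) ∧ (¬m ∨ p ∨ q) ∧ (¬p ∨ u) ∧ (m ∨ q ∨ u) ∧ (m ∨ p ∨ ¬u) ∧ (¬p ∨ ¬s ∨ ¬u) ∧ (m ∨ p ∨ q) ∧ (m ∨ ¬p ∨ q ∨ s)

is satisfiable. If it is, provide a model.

m: False, q: True, s: True, p: False, u: False

Set m = False.
Try q = False:
  (m ∨ q ∨ u) forces u = True.
  (¬p ∨ ¬u) forces p = False.
  clause (m ∨ p ∨ ¬u) is falsified — backtrack.
So q = True.
Try s = False:
  (p ∨ s) forces p = True.
  (¬q ∨ s ∨ u) forces u = True.
  clause (¬p ∨ ¬u) is falsified — backtrack.
So s = True.
Set p = False.
  then (m ∨ p ∨ ¬u) forces u = False.
All clauses satisfied.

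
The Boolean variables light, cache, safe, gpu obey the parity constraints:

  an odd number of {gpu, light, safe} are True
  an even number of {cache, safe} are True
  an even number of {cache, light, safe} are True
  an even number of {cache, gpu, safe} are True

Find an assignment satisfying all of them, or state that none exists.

light: False, cache: True, safe: True, gpu: False

{gpu, light, safe}: 1 true → odd ✓
{cache, safe}: 2 true → even ✓
{cache, light, safe}: 2 true → even ✓
{cache, gpu, safe}: 2 true → even ✓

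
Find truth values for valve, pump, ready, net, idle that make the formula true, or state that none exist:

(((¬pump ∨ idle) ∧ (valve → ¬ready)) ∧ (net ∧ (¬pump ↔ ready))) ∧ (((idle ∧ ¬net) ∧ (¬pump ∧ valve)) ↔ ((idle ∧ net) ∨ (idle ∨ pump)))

valve = False, pump = False, ready = True, net = True, idle = False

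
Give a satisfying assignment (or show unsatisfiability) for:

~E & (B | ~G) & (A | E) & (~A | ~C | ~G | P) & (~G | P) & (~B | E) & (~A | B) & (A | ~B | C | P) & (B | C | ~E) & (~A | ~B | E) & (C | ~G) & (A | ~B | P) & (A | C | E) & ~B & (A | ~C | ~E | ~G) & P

Case E = True:
  Clause (~E) is falsified — contradiction.
Case E = False:
  (A | E) forces A = True.
  (~B | E) forces B = False.
  Clause (~A | B) is falsified — contradiction.
Both cases fail, so the formula is unsatisfiable.

UNSATISFIABLE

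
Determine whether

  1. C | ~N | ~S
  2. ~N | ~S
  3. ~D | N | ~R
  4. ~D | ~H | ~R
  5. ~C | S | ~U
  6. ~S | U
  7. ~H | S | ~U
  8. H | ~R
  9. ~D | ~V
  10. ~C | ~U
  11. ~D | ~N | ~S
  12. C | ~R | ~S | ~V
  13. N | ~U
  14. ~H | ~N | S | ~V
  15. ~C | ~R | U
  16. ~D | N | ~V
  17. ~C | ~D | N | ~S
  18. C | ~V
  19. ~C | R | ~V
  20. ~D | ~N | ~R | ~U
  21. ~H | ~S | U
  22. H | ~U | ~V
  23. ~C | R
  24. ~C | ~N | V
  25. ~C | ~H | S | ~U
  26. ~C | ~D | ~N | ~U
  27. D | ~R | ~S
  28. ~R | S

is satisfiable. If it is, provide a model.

Set D = False.
Try R = True:
  (H | ~R) forces H = True.
  (D | ~R | ~S) forces S = False.
  clause (~R | S) is falsified — backtrack.
So R = False.
  then (~C | R) forces C = False.
  then (C | ~V) forces V = False.
Set U = False.
  then (~S | U) forces S = False.
Set N = False.
Set H = True.
All clauses satisfied.

D = False; R = False; U = False; V = False; S = False; N = False; C = False; H = True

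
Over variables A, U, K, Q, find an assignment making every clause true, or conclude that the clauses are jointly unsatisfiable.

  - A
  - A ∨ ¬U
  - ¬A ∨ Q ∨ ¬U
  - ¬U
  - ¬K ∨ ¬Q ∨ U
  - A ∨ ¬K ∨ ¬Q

Unit clause (A) forces A = True.
Unit clause (¬U) forces U = False.
Set K = False.
Set Q = False.
All clauses satisfied.

A: True; U: False; K: False; Q: False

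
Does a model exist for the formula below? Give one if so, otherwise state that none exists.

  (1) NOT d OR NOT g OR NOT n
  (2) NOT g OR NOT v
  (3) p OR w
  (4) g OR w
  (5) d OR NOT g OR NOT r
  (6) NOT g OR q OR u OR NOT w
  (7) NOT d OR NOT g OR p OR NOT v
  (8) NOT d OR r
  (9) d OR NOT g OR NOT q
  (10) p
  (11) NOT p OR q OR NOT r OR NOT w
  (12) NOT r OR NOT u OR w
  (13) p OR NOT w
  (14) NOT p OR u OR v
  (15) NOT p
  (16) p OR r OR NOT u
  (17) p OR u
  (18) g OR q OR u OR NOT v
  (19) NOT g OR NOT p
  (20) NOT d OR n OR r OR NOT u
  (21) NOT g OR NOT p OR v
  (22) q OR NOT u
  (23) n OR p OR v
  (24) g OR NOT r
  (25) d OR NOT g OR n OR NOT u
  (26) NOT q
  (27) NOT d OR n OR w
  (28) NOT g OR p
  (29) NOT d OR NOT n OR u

Case p = True:
  Clause (NOT p) is falsified — contradiction.
Case p = False:
  Clause (p) is falsified — contradiction.
Both cases fail, so the formula is unsatisfiable.

Unsatisfiable — no assignment works.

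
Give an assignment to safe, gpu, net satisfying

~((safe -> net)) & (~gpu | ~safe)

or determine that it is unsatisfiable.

safe: True, gpu: False, net: False

  ~((safe -> net)) = True
    safe -> net = False
  ~gpu | ~safe = True
    ~gpu = True
    ~safe = False
Both conjuncts True, so the formula holds.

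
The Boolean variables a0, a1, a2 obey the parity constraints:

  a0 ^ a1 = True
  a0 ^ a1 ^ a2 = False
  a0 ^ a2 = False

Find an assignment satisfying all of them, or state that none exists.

a0 = True, a1 = False, a2 = True

a0 ^ a1 = T ^ F = True ✓
a0 ^ a1 ^ a2 = T ^ F ^ T = False ✓
a0 ^ a2 = T ^ T = False ✓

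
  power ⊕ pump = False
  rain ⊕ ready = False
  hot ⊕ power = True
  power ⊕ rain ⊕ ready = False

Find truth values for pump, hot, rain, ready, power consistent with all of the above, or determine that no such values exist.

pump: False; hot: True; rain: True; ready: True; power: False

power ⊕ pump = F ⊕ F = False ✓
rain ⊕ ready = T ⊕ T = False ✓
hot ⊕ power = T ⊕ F = True ✓
power ⊕ rain ⊕ ready = F ⊕ T ⊕ T = False ✓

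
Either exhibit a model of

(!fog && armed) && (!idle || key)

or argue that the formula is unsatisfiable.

fog = False; key = True; idle = True; armed = True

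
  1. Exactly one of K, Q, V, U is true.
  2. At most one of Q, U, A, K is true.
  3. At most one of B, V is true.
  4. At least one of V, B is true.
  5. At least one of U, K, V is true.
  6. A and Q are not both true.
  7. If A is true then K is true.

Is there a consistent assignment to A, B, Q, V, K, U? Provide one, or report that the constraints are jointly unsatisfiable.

A = False; B = True; Q = False; V = False; K = False; U = True

  (1) {K, Q, V, U}: 1 true — exactly one ✓
  (2) {Q, U, A, K}: 1 true — at most one ✓
  (3) {B, V}: 1 true — at most one ✓
  (4) {V, B}: 1 true — at least one ✓
  (5) {U, K, V}: 1 true — at least one ✓
  (6) A=F, Q=F — not both ✓
  (7) A=F ⇒ K: vacuous ✓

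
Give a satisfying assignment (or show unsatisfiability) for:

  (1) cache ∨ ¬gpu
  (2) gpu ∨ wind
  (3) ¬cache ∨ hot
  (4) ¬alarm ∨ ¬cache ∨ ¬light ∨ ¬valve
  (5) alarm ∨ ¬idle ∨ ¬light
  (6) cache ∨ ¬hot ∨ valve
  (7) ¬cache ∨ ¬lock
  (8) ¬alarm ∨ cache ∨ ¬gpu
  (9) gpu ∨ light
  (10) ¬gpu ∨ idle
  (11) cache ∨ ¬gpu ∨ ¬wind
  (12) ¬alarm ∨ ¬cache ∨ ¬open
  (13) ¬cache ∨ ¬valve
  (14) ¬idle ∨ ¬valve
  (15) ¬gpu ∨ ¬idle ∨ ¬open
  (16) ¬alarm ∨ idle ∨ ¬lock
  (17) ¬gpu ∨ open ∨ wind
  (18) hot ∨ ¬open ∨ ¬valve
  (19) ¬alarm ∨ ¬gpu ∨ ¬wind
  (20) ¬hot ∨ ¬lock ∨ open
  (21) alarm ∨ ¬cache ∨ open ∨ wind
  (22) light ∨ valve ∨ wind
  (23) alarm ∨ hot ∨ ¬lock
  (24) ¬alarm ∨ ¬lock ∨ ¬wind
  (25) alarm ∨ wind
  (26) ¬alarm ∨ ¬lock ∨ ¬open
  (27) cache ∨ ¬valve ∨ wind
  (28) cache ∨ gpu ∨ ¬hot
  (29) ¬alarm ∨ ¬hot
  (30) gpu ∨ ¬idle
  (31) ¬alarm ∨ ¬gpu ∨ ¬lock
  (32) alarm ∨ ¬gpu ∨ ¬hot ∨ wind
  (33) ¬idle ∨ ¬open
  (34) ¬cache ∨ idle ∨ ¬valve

valve = True, idle = False, light = True, hot = False, open = False, alarm = False, wind = True, gpu = False, cache = False, lock = False

Set valve = True.
  then (¬cache ∨ ¬valve) forces cache = False.
  then (¬idle ∨ ¬valve) forces idle = False.
  then (cache ∨ ¬valve ∨ wind) forces wind = True.
  then (cache ∨ ¬gpu) forces gpu = False.
  then (gpu ∨ light) forces light = True.
  then (cache ∨ gpu ∨ ¬hot) forces hot = False.
  then (hot ∨ ¬open ∨ ¬valve) forces open = False.
Set alarm = False.
  then (alarm ∨ hot ∨ ¬lock) forces lock = False.
All clauses satisfied.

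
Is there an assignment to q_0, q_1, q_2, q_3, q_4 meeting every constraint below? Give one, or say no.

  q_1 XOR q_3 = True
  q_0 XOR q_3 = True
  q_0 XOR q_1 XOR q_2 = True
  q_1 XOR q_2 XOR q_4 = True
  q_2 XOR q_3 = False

q_0: False; q_1: False; q_2: True; q_3: True; q_4: False

q_1 XOR q_3 = F XOR T = True ✓
q_0 XOR q_3 = F XOR T = True ✓
q_0 XOR q_1 XOR q_2 = F XOR F XOR T = True ✓
q_1 XOR q_2 XOR q_4 = F XOR T XOR F = True ✓
q_2 XOR q_3 = T XOR T = False ✓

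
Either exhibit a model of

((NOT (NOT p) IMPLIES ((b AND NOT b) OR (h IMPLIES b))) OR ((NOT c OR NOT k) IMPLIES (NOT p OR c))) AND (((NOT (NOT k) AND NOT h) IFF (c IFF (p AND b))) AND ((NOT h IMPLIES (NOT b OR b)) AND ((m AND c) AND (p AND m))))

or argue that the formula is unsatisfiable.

c = True, m = True, b = False, h = False, k = False, p = True

  (NOT (NOT p) IMPLIES ((b AND NOT b) OR (h IMPLIES b))) OR ((NOT c OR NOT k) IMPLIES (NOT p OR c)) = True
    NOT (NOT p) IMPLIES ((b AND NOT b) OR (h IMPLIES b)) = True
      NOT (NOT p) = True
        NOT p = False
      (b AND NOT b) OR (h IMPLIES b) = True
        b AND NOT b = False
          NOT b = True
        h IMPLIES b = True
    (NOT c OR NOT k) IMPLIES (NOT p OR c) = True
      NOT c OR NOT k = True
        NOT c = False
        NOT k = True
      NOT p OR c = True
        NOT p = False
  ((NOT (NOT k) AND NOT h) IFF (c IFF (p AND b))) AND ((NOT h IMPLIES (NOT b OR b)) AND ((m AND c) AND (p AND m))) = True
    (NOT (NOT k) AND NOT h) IFF (c IFF (p AND b)) = True
      NOT (NOT k) AND NOT h = False
        NOT (NOT k) = False
          NOT k = True
        NOT h = True
      c IFF (p AND b) = False
        p AND b = False
    (NOT h IMPLIES (NOT b OR b)) AND ((m AND c) AND (p AND m)) = True
      NOT h IMPLIES (NOT b OR b) = True
        NOT h = True
        NOT b OR b = True
          NOT b = True
      (m AND c) AND (p AND m) = True
        m AND c = True
        p AND m = True
Both conjuncts True, so the formula holds.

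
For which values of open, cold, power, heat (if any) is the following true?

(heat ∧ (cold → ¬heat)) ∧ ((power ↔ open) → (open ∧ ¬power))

open: True, cold: False, power: False, heat: True

  heat ∧ (cold → ¬heat) = True
    cold → ¬heat = True
      ¬heat = False
  (power ↔ open) → (open ∧ ¬power) = True
    power ↔ open = False
    open ∧ ¬power = True
      ¬power = True
Both conjuncts True, so the formula holds.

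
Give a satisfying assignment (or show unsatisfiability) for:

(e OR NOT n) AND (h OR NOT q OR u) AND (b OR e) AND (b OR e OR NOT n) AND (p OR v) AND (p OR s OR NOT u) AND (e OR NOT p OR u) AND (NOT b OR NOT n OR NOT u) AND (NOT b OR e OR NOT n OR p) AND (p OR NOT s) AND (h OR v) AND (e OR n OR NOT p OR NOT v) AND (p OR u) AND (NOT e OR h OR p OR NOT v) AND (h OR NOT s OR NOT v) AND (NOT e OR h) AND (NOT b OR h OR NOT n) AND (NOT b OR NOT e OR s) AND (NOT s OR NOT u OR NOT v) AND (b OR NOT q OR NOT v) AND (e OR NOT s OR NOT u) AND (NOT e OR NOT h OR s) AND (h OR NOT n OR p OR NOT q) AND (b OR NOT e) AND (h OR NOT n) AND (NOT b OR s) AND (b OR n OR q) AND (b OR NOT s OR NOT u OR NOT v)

Set u = False.
  then (p OR u) forces p = True.
  then (e OR NOT p OR u) forces e = True.
  then (NOT e OR h) forces h = True.
  then (NOT e OR NOT h OR s) forces s = True.
  then (b OR NOT e) forces b = True.
Set v = False.
Set n = False.
Set q = True.
All clauses satisfied.

u=F; b=T; e=T; h=T; v=F; p=T; n=F; q=T; s=T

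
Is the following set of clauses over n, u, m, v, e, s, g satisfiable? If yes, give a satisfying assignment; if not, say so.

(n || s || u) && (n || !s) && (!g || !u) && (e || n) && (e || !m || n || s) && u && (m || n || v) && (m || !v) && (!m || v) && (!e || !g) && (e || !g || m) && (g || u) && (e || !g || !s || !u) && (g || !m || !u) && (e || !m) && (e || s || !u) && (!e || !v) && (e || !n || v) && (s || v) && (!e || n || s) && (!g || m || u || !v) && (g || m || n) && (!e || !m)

n = True, u = True, m = False, v = False, e = True, s = True, g = False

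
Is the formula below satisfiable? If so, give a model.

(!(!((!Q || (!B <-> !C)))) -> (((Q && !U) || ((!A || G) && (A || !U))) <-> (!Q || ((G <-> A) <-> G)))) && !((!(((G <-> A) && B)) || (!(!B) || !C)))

The conjunct !((!(((G <-> A) && B)) || (!(!B) || !C))) is unsatisfiable on its own:
  B = True: this becomes !((!((G <-> A)) || True)) = False.
  B = False: this becomes !((True || !C)) = False.
So the whole conjunction is unsatisfiable.

Unsatisfiable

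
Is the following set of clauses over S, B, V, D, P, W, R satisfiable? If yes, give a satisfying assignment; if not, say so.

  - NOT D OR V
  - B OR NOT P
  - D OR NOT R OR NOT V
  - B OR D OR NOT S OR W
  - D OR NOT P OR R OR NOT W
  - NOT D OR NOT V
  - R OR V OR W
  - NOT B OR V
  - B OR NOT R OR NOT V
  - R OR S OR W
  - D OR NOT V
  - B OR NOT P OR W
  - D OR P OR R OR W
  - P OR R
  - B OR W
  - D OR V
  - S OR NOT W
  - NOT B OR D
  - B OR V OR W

The formula is unsatisfiable.

Case V = True:
  (NOT D OR NOT V) forces D = False.
  Clause (D OR NOT V) is falsified — contradiction.
Case V = False:
  (NOT D OR V) forces D = False.
  Clause (D OR V) is falsified — contradiction.
Both cases fail, so the formula is unsatisfiable.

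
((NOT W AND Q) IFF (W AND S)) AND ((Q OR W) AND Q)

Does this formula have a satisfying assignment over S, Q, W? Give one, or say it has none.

S: False; Q: True; W: True

  (NOT W AND Q) IFF (W AND S) = True
    NOT W AND Q = False
      NOT W = False
    W AND S = False
  (Q OR W) AND Q = True
    Q OR W = True
Both conjuncts True, so the formula holds.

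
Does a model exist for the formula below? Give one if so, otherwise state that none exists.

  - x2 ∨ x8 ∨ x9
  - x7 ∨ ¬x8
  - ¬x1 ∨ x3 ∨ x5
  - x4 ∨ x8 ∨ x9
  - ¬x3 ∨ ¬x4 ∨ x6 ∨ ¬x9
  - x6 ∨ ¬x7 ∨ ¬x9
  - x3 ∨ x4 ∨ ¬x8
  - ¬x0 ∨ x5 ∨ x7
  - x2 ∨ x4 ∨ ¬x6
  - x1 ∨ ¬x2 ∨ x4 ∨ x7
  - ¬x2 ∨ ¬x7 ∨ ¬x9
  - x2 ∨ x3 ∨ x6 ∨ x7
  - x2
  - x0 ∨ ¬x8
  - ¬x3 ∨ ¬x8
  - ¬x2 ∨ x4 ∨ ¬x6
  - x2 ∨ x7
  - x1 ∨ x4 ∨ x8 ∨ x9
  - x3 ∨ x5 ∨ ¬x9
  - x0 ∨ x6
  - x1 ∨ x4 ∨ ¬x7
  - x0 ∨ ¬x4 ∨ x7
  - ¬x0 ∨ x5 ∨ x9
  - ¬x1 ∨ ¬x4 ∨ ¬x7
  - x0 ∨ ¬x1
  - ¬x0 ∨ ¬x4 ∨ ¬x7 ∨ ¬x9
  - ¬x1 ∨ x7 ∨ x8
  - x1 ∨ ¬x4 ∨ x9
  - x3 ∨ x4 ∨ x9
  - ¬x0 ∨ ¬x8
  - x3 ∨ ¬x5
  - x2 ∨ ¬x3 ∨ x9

x0: True, x1: False, x2: True, x3: True, x4: True, x5: True, x6: True, x7: False, x8: False, x9: True

Unit clause (x2) forces x2 = True.
Set x0 = True.
  then (¬x0 ∨ ¬x8) forces x8 = False.
Try x1 = True:
  (¬x1 ∨ x7 ∨ x8) forces x7 = True.
  (¬x2 ∨ ¬x7 ∨ ¬x9) forces x9 = False.
  (x4 ∨ x8 ∨ x9) forces x4 = True.
  clause (¬x1 ∨ ¬x4 ∨ ¬x7) is falsified — backtrack.
So x1 = False.
Set x3 = True.
Set x4 = True.
  then (x1 ∨ ¬x4 ∨ x9) forces x9 = True.
  then (¬x3 ∨ ¬x4 ∨ x6 ∨ ¬x9) forces x6 = True.
  then (¬x2 ∨ ¬x7 ∨ ¬x9) forces x7 = False.
  then (¬x0 ∨ x5 ∨ x7) forces x5 = True.
All clauses satisfied.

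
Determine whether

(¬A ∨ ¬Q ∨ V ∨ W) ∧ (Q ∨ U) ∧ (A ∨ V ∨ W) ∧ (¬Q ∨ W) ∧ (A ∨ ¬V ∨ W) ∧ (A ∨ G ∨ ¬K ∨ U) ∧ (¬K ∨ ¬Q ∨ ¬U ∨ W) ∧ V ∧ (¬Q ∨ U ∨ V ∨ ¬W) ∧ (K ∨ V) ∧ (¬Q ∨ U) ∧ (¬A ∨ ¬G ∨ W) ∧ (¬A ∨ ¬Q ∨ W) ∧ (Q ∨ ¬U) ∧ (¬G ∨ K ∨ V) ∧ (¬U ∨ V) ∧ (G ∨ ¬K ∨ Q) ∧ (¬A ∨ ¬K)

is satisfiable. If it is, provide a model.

A = True, G = True, Q = True, K = False, W = True, V = True, U = True

Unit clause (V) forces V = True.
Set A = True.
  then (¬A ∨ ¬K) forces K = False.
Set G = True.
  then (¬A ∨ ¬G ∨ W) forces W = True.
Try Q = False:
  (Q ∨ U) forces U = True.
  clause (Q ∨ ¬U) is falsified — backtrack.
So Q = True.
  then (¬Q ∨ U) forces U = True.
All clauses satisfied.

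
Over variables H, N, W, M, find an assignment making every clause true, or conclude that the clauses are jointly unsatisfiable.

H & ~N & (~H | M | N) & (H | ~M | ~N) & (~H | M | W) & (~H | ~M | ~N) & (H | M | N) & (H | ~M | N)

H: True; N: False; W: True; M: True

Unit clause (H) forces H = True.
Unit clause (~N) forces N = False.
In (~H | M | N) only M is left, so M = True.
Set W = True.
All clauses satisfied.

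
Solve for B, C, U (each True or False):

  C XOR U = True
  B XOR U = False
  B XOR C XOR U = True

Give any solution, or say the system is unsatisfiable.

B = False, C = True, U = False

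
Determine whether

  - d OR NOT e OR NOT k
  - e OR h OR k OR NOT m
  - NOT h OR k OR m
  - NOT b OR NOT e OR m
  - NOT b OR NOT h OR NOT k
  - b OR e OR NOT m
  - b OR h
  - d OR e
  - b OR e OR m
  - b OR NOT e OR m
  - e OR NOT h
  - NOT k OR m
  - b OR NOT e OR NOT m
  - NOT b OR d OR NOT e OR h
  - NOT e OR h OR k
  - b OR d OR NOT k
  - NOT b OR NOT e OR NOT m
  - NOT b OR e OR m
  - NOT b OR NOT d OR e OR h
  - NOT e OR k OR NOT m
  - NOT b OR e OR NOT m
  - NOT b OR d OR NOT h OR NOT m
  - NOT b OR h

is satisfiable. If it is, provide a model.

Case b = True:
  (NOT b OR h) forces h = True.
  (NOT b OR NOT h OR NOT k) forces k = False.
  (NOT h OR k OR m) forces m = True.
  (e OR NOT h) forces e = True.
  Clause (NOT b OR NOT e OR NOT m) is falsified — contradiction.
Case b = False:
  (b OR h) forces h = True.
  (e OR NOT h) forces e = True.
  (b OR NOT e OR m) forces m = True.
  Clause (b OR NOT e OR NOT m) is falsified — contradiction.
Both cases fail, so the formula is unsatisfiable.

No satisfying assignment exists.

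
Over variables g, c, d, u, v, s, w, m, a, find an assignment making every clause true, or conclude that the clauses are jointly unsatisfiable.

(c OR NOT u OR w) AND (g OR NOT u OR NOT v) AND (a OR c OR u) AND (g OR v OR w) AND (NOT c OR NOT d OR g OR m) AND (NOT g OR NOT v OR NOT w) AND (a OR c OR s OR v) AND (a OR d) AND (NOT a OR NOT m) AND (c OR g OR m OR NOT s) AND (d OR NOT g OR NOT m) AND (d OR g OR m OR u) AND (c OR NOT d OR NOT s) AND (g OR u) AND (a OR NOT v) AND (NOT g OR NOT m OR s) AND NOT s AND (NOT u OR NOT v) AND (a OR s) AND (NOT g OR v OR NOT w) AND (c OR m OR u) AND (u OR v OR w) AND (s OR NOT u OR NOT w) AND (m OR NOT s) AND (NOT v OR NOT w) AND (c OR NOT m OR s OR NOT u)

g=T; c=T; d=F; u=T; v=F; s=F; w=F; m=F; a=T

Unit clause (NOT s) forces s = False.
In (a OR s) only a is left, so a = True.
In (NOT a OR NOT m) only NOT m is left, so m = False.
Try g = False:
  (g OR u) forces u = True.
  (g OR NOT u OR NOT v) forces v = False.
  (g OR v OR w) forces w = True.
  clause (s OR NOT u OR NOT w) is falsified — backtrack.
So g = True.
Set c = True.
Set d = False.
Set u = True.
  then (NOT u OR NOT v) forces v = False.
  then (NOT g OR v OR NOT w) forces w = False.
All clauses satisfied.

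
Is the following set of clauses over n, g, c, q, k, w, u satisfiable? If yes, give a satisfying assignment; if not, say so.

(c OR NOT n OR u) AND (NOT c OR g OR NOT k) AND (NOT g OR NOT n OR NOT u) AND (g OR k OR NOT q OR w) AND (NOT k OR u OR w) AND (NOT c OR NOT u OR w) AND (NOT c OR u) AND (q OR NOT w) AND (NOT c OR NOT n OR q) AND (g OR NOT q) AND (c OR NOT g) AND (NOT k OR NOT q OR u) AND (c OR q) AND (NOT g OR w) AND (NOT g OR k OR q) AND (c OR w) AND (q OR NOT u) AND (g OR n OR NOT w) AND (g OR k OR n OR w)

n = False; g = True; c = True; q = True; k = True; w = True; u = True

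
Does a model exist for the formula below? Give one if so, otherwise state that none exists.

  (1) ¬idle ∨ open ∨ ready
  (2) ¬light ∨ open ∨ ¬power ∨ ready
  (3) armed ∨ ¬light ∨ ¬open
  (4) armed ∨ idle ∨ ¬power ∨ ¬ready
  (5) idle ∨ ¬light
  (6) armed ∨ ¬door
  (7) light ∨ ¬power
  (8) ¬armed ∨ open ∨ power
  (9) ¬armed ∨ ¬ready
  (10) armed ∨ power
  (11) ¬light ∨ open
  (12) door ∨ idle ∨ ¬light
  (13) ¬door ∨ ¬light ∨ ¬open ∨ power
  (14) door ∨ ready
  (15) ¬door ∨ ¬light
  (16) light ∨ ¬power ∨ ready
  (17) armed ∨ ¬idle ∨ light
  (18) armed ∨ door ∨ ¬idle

Set light = False.
  then (light ∨ ¬power) forces power = False.
  then (armed ∨ power) forces armed = True.
  then (¬armed ∨ open ∨ power) forces open = True.
  then (¬armed ∨ ¬ready) forces ready = False.
  then (door ∨ ready) forces door = True.
Set idle = True.
All clauses satisfied.

light = False, power = False, open = True, idle = True, ready = False, door = True, armed = True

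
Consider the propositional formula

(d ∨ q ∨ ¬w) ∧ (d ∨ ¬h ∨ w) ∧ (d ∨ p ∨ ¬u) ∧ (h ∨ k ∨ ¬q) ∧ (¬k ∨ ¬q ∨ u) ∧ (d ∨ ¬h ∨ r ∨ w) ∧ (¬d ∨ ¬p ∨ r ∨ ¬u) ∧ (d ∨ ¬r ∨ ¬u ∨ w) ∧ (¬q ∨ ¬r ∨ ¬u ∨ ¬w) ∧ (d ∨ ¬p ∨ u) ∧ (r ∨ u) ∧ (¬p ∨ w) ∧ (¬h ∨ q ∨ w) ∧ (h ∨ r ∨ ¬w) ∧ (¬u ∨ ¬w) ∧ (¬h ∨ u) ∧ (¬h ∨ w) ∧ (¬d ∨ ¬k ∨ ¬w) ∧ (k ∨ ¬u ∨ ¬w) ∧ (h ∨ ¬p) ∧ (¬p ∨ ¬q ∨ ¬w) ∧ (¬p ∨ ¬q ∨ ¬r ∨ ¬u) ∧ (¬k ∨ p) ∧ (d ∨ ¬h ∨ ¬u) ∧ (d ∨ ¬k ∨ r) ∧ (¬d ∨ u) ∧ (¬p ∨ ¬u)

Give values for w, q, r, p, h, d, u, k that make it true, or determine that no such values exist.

Set w = False.
  then (¬p ∨ w) forces p = False.
  then (¬h ∨ w) forces h = False.
  then (¬k ∨ p) forces k = False.
  then (h ∨ k ∨ ¬q) forces q = False.
Set r = True.
Set d = True.
  then (¬d ∨ u) forces u = True.
All clauses satisfied.

w=F, q=F, r=T, p=F, h=F, d=T, u=T, k=F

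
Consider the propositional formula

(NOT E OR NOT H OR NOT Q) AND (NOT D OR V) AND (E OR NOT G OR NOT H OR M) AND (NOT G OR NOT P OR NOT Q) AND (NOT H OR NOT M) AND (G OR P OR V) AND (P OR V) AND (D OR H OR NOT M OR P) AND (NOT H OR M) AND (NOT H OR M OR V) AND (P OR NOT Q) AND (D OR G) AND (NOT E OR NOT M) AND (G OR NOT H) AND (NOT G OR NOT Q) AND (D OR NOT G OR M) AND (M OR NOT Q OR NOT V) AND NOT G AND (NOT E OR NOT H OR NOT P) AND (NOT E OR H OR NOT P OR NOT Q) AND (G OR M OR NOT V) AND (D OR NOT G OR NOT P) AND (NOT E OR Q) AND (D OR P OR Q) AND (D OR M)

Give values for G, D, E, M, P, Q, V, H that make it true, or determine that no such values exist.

Unit clause (NOT G) forces G = False.
In (D OR G) only D is left, so D = True.
In (G OR NOT H) only NOT H is left, so H = False.
In (NOT D OR V) only V is left, so V = True.
In (G OR M OR NOT V) only M is left, so M = True.
In (NOT E OR NOT M) only NOT E is left, so E = False.
Set P = True.
Set Q = True.
All clauses satisfied.

G=F; D=T; E=F; M=T; P=T; Q=T; V=T; H=F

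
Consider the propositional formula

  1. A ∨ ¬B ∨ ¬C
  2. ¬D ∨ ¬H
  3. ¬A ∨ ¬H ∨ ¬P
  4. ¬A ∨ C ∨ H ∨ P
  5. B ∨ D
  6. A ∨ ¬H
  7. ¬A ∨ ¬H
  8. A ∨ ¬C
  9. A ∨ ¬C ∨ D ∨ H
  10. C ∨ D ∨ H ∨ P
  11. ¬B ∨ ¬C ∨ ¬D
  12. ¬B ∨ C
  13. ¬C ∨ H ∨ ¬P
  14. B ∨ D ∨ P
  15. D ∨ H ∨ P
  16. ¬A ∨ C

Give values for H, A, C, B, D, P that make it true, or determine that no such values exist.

Try H = True:
  (¬D ∨ ¬H) forces D = False.
  (B ∨ D) forces B = True.
  (A ∨ ¬H) forces A = True.
  clause (¬A ∨ ¬H) is falsified — backtrack.
So H = False.
Set A = False.
  then (A ∨ ¬C) forces C = False.
  then (¬B ∨ C) forces B = False.
  then (B ∨ D) forces D = True.
Set P = True.
All clauses satisfied.

H = False; A = False; C = False; B = False; D = True; P = True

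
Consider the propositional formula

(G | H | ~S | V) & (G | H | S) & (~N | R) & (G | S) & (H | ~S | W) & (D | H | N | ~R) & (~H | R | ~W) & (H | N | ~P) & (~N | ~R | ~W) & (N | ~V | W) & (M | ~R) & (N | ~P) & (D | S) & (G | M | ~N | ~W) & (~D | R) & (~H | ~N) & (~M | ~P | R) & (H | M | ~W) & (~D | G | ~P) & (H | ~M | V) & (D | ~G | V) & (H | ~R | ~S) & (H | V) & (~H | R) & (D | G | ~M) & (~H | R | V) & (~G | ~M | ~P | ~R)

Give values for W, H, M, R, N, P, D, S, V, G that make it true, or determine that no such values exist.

W = False, H = False, M = True, R = True, N = True, P = False, D = True, S = False, V = True, G = True

Set W = False.
Set H = False.
  then (H | ~S | W) forces S = False.
  then (D | S) forces D = True.
  then (~D | R) forces R = True.
  then (H | V) forces V = True.
  then (G | H | S) forces G = True.
  then (N | ~V | W) forces N = True.
  then (M | ~R) forces M = True.
  then (~G | ~M | ~P | ~R) forces P = False.
All clauses satisfied.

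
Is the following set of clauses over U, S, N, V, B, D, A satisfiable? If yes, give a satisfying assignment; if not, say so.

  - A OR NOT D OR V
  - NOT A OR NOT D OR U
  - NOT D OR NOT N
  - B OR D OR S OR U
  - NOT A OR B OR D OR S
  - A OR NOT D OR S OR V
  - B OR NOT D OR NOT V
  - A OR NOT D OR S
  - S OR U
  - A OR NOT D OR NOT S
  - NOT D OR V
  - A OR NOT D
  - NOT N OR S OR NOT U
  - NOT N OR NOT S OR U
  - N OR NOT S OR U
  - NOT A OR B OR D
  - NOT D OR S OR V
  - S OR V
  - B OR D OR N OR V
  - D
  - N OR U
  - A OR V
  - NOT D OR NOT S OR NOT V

U = True, S = False, N = False, V = True, B = True, D = True, A = True

Unit clause (D) forces D = True.
In (NOT D OR NOT N) only NOT N is left, so N = False.
In (NOT D OR V) only V is left, so V = True.
In (A OR NOT D) only A is left, so A = True.
In (N OR U) only U is left, so U = True.
In (NOT D OR NOT S OR NOT V) only NOT S is left, so S = False.
In (B OR NOT D OR NOT V) only B is left, so B = True.
All clauses satisfied.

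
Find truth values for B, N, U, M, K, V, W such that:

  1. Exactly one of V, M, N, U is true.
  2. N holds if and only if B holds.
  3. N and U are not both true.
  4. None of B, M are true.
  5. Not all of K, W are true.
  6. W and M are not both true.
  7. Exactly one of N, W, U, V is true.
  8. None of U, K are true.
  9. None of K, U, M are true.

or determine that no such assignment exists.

B=F; N=F; U=F; M=F; K=F; V=T; W=F

  (1) {V, M, N, U}: 1 true — exactly one ✓
  (2) N=F, B=F — same ✓
  (3) N=F, U=F — not both ✓
  (4) {B, M}: 0 true — none ✓
  (5) {K, W}: 0/2 true — not all ✓
  (6) W=F, M=F — not both ✓
  (7) {N, W, U, V}: 1 true — exactly one ✓
  (8) {U, K}: 0 true — none ✓
  (9) {K, U, M}: 0 true — none ✓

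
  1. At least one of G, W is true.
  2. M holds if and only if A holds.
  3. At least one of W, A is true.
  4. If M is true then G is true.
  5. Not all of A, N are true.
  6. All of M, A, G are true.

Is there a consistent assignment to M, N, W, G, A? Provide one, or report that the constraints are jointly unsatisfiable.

M=T, N=F, W=F, G=T, A=T

  (1) {G, W}: 1 true — at least one ✓
  (2) M=T, A=T — same ✓
  (3) {W, A}: 1 true — at least one ✓
  (4) M=T ⇒ G: T ✓
  (5) {A, N}: 1/2 true — not all ✓
  (6) {M, A, G}: all 3 true ✓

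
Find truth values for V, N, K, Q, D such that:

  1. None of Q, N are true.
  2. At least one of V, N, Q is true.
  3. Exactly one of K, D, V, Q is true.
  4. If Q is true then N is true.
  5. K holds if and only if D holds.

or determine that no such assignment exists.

V = True, N = False, K = False, Q = False, D = False

  (1) {Q, N}: 0 true — none ✓
  (2) {V, N, Q}: 1 true — at least one ✓
  (3) {K, D, V, Q}: 1 true — exactly one ✓
  (4) Q=F ⇒ N: vacuous ✓
  (5) K=F, D=F — same ✓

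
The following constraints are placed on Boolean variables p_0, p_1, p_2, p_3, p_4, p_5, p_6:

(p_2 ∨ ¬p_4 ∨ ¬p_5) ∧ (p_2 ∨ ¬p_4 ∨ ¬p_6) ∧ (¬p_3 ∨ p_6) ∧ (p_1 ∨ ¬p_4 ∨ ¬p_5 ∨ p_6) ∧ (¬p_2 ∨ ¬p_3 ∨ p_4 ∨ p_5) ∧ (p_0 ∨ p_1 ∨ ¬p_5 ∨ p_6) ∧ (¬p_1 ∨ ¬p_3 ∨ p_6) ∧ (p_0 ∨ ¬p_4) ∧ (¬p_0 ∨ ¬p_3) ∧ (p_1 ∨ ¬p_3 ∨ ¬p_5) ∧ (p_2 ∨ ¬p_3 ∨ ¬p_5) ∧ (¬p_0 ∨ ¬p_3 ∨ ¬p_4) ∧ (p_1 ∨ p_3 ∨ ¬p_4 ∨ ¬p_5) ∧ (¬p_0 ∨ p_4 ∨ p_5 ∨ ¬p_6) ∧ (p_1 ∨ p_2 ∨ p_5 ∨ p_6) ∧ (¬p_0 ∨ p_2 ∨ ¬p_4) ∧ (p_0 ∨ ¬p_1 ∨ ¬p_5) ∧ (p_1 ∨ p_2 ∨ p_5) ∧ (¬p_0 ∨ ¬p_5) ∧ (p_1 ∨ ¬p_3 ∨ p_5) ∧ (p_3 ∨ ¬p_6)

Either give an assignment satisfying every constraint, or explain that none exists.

p_0 = False, p_1 = True, p_2 = False, p_3 = True, p_4 = False, p_5 = False, p_6 = True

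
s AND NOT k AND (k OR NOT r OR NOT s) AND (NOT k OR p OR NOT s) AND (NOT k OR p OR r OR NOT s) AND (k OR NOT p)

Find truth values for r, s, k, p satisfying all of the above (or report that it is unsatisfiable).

Unit clause (s) forces s = True.
Unit clause (NOT k) forces k = False.
In (k OR NOT r OR NOT s) only NOT r is left, so r = False.
In (k OR NOT p) only NOT p is left, so p = False.
Check each clause:
  (s): s holds.
  (NOT k): NOT k holds.
  (k OR NOT r OR NOT s): NOT r holds.
  (NOT k OR p OR NOT s): NOT k holds.
  (NOT k OR p OR r OR NOT s): NOT k holds.
  (k OR NOT p): NOT p holds.
All clauses satisfied.

r = False, s = True, k = False, p = False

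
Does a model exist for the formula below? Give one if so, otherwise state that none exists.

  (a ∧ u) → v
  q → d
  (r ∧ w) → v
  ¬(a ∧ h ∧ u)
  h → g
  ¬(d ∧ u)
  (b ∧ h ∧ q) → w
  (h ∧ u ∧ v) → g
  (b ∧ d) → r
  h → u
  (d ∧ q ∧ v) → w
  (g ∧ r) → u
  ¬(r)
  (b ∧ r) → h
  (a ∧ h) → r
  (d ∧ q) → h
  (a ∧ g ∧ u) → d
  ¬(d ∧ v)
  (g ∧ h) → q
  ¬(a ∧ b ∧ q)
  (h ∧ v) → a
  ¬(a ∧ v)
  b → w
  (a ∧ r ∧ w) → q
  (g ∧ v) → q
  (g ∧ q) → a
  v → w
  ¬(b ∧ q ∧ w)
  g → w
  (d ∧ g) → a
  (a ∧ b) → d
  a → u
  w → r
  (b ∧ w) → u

d: True, u: False, q: False, v: False, r: False, a: False, h: False, b: False, g: False, w: False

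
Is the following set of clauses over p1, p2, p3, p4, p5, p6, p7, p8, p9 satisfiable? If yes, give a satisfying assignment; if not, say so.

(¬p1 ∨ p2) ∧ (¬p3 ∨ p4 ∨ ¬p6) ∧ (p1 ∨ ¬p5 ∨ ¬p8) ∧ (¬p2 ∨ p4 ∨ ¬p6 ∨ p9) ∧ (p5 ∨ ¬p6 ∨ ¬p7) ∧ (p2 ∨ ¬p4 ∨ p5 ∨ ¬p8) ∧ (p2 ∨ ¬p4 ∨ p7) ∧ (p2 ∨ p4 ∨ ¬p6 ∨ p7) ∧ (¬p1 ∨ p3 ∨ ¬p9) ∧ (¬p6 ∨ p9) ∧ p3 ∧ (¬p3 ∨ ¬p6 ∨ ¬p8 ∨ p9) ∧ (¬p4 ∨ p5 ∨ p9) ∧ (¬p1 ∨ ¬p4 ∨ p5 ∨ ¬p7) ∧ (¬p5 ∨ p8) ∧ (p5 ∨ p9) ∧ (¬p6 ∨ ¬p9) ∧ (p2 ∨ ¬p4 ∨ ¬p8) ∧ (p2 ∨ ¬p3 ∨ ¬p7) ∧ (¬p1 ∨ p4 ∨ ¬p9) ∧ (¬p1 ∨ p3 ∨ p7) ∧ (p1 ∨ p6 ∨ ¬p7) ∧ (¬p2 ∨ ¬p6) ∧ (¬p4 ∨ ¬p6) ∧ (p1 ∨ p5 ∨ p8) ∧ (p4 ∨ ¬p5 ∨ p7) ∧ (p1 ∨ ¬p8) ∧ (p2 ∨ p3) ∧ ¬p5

Unit clause (p3) forces p3 = True.
Unit clause (¬p5) forces p5 = False.
In (p5 ∨ p9) only p9 is left, so p9 = True.
In (¬p6 ∨ ¬p9) only ¬p6 is left, so p6 = False.
Set p1 = True.
  then (¬p1 ∨ p2) forces p2 = True.
  then (¬p1 ∨ p4 ∨ ¬p9) forces p4 = True.
  then (¬p1 ∨ ¬p4 ∨ p5 ∨ ¬p7) forces p7 = False.
Set p8 = False.
All clauses satisfied.

p1: True, p2: True, p3: True, p4: True, p5: False, p6: False, p7: False, p8: False, p9: True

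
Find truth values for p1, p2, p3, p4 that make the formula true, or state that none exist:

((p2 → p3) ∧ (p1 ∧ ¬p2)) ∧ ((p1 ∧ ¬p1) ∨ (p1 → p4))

p1 = True, p2 = False, p3 = False, p4 = True

  (p2 → p3) ∧ (p1 ∧ ¬p2) = True
    p2 → p3 = True
    p1 ∧ ¬p2 = True
      ¬p2 = True
  (p1 ∧ ¬p1) ∨ (p1 → p4) = True
    p1 ∧ ¬p1 = False
      ¬p1 = False
    p1 → p4 = True
Both conjuncts True, so the formula holds.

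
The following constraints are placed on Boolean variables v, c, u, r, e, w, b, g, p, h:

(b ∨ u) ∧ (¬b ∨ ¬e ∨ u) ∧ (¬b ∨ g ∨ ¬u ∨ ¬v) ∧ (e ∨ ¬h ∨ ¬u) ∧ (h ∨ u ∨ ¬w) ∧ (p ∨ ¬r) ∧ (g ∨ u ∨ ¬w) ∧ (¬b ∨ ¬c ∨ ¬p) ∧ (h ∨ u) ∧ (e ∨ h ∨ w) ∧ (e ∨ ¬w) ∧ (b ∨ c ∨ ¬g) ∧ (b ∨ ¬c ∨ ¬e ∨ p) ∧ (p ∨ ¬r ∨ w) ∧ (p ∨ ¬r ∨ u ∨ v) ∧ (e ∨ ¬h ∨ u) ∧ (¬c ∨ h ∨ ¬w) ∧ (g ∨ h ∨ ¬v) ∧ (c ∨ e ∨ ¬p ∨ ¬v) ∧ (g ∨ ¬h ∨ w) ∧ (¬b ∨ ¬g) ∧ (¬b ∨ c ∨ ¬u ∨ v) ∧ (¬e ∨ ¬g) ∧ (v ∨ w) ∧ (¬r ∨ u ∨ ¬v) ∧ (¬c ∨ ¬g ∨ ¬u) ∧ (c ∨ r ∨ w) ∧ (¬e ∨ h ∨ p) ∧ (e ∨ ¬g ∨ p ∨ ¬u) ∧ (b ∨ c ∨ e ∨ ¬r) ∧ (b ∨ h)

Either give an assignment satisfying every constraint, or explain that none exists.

v = True; c = False; u = True; r = True; e = True; w = True; b = False; g = False; p = True; h = True

Set v = True.
Set c = False.
Set u = True.
Set r = True.
  then (p ∨ ¬r) forces p = True.
  then (c ∨ e ∨ ¬p ∨ ¬v) forces e = True.
  then (¬e ∨ ¬g) forces g = False.
  then (¬b ∨ g ∨ ¬u ∨ ¬v) forces b = False.
  then (g ∨ h ∨ ¬v) forces h = True.
  then (g ∨ ¬h ∨ w) forces w = True.
All clauses satisfied.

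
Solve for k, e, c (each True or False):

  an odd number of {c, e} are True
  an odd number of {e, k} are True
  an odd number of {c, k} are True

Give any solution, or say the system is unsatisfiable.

No satisfying assignment exists.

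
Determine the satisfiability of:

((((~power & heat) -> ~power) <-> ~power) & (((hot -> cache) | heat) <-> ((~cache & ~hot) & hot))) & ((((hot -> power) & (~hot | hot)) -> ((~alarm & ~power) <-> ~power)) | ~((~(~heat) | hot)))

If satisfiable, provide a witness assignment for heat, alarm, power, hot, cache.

heat: False; alarm: False; power: False; hot: True; cache: False

  (((~power & heat) -> ~power) <-> ~power) & (((hot -> cache) | heat) <-> ((~cache & ~hot) & hot)) = True
    ((~power & heat) -> ~power) <-> ~power = True
      (~power & heat) -> ~power = True
        ~power & heat = False
          ~power = True
        ~power = True
      ~power = True
    ((hot -> cache) | heat) <-> ((~cache & ~hot) & hot) = True
      (hot -> cache) | heat = False
        hot -> cache = False
      (~cache & ~hot) & hot = False
        ~cache & ~hot = False
          ~cache = True
          ~hot = False
  (((hot -> power) & (~hot | hot)) -> ((~alarm & ~power) <-> ~power)) | ~((~(~heat) | hot)) = True
    ((hot -> power) & (~hot | hot)) -> ((~alarm & ~power) <-> ~power) = True
      (hot -> power) & (~hot | hot) = False
        hot -> power = False
        ~hot | hot = True
          ~hot = False
      (~alarm & ~power) <-> ~power = True
        ~alarm & ~power = True
          ~alarm = True
          ~power = True
        ~power = True
    ~((~(~heat) | hot)) = False
      ~(~heat) | hot = True
        ~(~heat) = False
          ~heat = True
Both conjuncts True, so the formula holds.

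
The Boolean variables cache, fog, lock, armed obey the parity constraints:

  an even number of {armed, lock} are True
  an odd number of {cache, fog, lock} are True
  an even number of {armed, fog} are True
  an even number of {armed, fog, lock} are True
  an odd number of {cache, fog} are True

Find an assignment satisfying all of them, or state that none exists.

cache = True, fog = False, lock = False, armed = False

{armed, lock}: 0 true → even ✓
{cache, fog, lock}: 1 true → odd ✓
{armed, fog}: 0 true → even ✓
{armed, fog, lock}: 0 true → even ✓
{cache, fog}: 1 true → odd ✓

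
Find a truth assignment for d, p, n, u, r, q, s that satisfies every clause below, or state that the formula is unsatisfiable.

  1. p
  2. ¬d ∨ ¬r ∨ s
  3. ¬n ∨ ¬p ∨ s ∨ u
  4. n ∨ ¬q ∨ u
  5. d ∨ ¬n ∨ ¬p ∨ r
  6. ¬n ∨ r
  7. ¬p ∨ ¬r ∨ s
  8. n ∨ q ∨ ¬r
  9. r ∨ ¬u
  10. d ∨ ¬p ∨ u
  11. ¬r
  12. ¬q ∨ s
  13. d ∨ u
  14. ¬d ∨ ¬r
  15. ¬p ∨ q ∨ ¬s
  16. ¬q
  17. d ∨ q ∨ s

d = True; p = True; n = False; u = False; r = False; q = False; s = False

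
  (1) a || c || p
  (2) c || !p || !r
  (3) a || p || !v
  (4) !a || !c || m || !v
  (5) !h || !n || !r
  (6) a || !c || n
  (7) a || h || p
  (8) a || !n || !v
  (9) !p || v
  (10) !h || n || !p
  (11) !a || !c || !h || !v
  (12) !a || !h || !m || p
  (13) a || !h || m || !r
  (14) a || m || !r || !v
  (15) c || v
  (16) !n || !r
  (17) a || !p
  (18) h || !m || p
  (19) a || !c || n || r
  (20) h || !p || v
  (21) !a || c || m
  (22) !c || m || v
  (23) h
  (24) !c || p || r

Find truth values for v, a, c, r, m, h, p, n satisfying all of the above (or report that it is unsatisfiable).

Unit clause (h) forces h = True.
Set v = True.
Set a = True.
  then (!a || !c || !h || !v) forces c = False.
  then (!a || c || m) forces m = True.
  then (!a || !h || !m || p) forces p = True.
  then (c || !p || !r) forces r = False.
  then (!h || n || !p) forces n = True.
All clauses satisfied.

v = True, a = True, c = False, r = False, m = True, h = True, p = True, n = True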